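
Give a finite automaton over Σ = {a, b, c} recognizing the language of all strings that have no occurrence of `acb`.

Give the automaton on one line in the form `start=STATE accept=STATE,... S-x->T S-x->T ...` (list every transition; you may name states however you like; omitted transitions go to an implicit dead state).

Track partial matches of the forbidden pattern `acb`. State S3 is a dead state reached once `acb` has occurred; every other state accepts. S0 means no part of `acb` is currently matched.
A 4-state machine:
        a   b   c  
>* S0   S1  S0  S0 
 * S1   S1  S0  S2 
 * S2   S1  S3  S0 
   S3   S3  S3  S3 
(> = start, * = accepting)

start=S0 accept=S0,S1,S2 S0-a->S1 S0-b->S0 S0-c->S0 S1-a->S1 S1-b->S0 S1-c->S2 S2-a->S1 S2-b->S3 S2-c->S0 S3-a->S3 S3-b->S3 S3-c->S3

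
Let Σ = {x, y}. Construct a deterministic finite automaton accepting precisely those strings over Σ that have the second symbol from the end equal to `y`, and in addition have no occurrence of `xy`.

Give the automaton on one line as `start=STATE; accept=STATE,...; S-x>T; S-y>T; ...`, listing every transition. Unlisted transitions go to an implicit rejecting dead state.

start=q0; accept=q5,q6; q0-x>q1; q0-y>q2; q1-x>q3; q1-y>q4; q2-x>q5; q2-y>q6; q3-x>q3; q3-y>q4; q4-x>q7; q4-y>q8; q5-x>q3; q5-y>q4; q6-x>q5; q6-y>q6; q7-x>q9; q7-y>q4; q8-x>q7; q8-y>q8; q9-x>q9; q9-y>q4

Handle the two conditions separately and then intersect. One (7 states) tracks the last 2 symbols read; the other (3 states) tracks partial matches of the forbidden pattern `xy`. Each combined state is a pair, one component from each; accept when both components accept.
With 10 states:
        x   y  
>  q0   q1  q2 
   q1   q3  q4 
   q2   q5  q6 
   q3   q3  q4 
   q4   q7  q8 
 * q5   q3  q4 
 * q6   q5  q6 
   q7   q9  q4 
   q8   q7  q8 
   q9   q9  q4 
(> = start, * = accepting)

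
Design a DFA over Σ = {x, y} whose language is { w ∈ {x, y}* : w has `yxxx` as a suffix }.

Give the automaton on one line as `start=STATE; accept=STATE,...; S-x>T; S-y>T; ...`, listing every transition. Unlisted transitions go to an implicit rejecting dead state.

Remember how much of `yxxx` the current input suffix matches. State A means no match yet; B means the last symbol is `y`; C means the last 2 symbols are `yx`; D means the last 3 symbols are `yxx`; E means the last 4 symbols are `yxxx`. Only E accepts. On a mismatch, fall back to the longest proper suffix that is still a prefix of `yxxx`.
A 5-state machine:
       x  y 
>  A   A  B 
   B   C  B 
   C   D  B 
   D   E  B 
 * E   A  B 
(> = start, * = accepting)

start=A; accept=E; A-x>A; A-y>B; B-x>C; B-y>B; C-x>D; C-y>B; D-x>E; D-y>B; E-x>A; E-y>B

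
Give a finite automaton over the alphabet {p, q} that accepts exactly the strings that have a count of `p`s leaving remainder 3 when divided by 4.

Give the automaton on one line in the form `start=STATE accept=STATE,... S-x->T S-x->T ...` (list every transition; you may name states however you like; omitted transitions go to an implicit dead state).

start=A accept=D A-p->B A-q->A B-p->C B-q->B C-p->D C-q->C D-p->A D-q->D

Keep the running count of `p`s modulo 4: each `p` advances along the cycle A → B → C → D → A while other symbols loop. Accept at D.
4 states suffice.
       p  q 
>  A   B  A 
   B   C  B 
   C   D  C 
 * D   A  D 
(> = start, * = accepting)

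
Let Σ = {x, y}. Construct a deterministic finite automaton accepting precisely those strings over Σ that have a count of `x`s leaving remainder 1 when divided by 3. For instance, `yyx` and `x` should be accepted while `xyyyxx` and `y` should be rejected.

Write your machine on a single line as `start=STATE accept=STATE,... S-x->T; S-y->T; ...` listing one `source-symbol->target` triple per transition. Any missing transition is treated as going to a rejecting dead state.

Keep the running count of `x`s modulo 3: each `x` advances along the cycle S0 → S1 → S2 → S0 while other symbols loop. Accept at S1.
        x   y  
>  S0   S1  S0 
 * S1   S2  S1 
   S2   S0  S2 
(> = start, * = accepting)

start=S0; accept=S1; S0-x->S1; S0-y->S0; S1-x->S2; S1-y->S1; S2-x->S0; S2-y->S2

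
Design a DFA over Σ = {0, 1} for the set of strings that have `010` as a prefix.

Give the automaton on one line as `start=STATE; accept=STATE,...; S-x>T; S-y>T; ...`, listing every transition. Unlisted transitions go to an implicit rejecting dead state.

start=s0; accept=s3; s0-0>s1; s0-1>s4; s1-0>s4; s1-1>s2; s2-0>s3; s2-1>s4; s3-0>s3; s3-1>s3; s4-0>s4; s4-1>s4

Check the first 3 symbols one by one: s0 through s2 record how many have matched `010` so far; any wrong symbol goes to the dead state s4. After all 3 match we enter the accepting sink s3.
5 states suffice.
        0   1  
>  s0   s1  s4 
   s1   s4  s2 
   s2   s3  s4 
 * s3   s3  s3 
   s4   s4  s4 
(> = start, * = accepting)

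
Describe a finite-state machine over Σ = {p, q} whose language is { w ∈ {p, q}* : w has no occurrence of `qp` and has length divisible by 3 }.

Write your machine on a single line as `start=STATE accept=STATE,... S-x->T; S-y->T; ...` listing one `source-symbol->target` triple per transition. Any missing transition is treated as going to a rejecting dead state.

Handle the two conditions separately and then intersect. The first has 3 states tracking partial matches of the forbidden pattern `qp`; the second has 3 states tracking the input length modulo 3. A product state is a pair (one from each), accepting exactly when both do.
       p  q 
>* A   B  C 
   B   D  E 
   C   F  E 
   D   A  G 
   E   H  G 
   F   H  H 
 * G   I  C 
   H   I  I 
   I   F  F 
(> = start, * = accepting)

start=A; accept=A,G; A-p->B; A-q->C; B-p->D; B-q->E; C-p->F; C-q->E; D-p->A; D-q->G; E-p->H; E-q->G; F-p->H; F-q->H; G-p->I; G-q->C; H-p->I; H-q->I; I-p->F; I-q->F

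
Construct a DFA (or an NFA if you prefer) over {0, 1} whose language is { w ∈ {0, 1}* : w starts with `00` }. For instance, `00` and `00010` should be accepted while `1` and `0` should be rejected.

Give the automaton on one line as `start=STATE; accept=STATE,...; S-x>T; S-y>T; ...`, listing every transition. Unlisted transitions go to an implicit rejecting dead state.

start=q0; accept=q2; q0-0>q1; q0-1>q3; q1-0>q2; q1-1>q3; q2-0>q2; q2-1>q2; q3-0>q3; q3-1>q3

Check the first 2 symbols one by one: q0 through q1 record how many have matched `00` so far; any wrong symbol goes to the dead state q3. After all 2 match we enter the accepting sink q2.
A 4-state machine:
        0   1  
>  q0   q1  q3 
   q1   q2  q3 
 * q2   q2  q2 
   q3   q3  q3 
(> = start, * = accepting)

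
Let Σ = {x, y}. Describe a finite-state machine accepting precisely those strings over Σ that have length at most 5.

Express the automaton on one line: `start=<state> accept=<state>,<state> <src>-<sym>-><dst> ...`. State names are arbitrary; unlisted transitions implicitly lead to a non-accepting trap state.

Count input length up to 6: every symbol moves from A toward G, which means 'more than 5' and absorbs. Accept from {A, B, C, D, E, F}.
       x  y 
>* A   B  B 
 * B   C  C 
 * C   D  D 
 * D   E  E 
 * E   F  F 
 * F   G  G 
   G   G  G 
(> = start, * = accepting)

start=A accept=A,B,C,D,E,F A-x->B A-y->B B-x->C B-y->C C-x->D C-y->D D-x->E D-y->E E-x->F E-y->F F-x->G F-y->G G-x->G G-y->G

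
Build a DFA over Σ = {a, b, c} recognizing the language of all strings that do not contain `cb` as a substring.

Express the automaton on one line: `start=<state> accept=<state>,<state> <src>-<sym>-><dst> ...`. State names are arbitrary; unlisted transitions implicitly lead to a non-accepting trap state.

start=s0 accept=s0,s1 s0-a->s0 s0-b->s0 s0-c->s1 s1-a->s0 s1-b->s2 s1-c->s1 s2-a->s2 s2-b->s2 s2-c->s2

This is the complement of 'contains `cb`'. Use the same substring-matching states — s0 through s2 holding how much of `cb` has just been matched — but flip the accepting set: everything except the trap s2 accepts.
3 states suffice.
        a   b   c  
>* s0   s0  s0  s1 
 * s1   s0  s2  s1 
   s2   s2  s2  s2 
(> = start, * = accepting)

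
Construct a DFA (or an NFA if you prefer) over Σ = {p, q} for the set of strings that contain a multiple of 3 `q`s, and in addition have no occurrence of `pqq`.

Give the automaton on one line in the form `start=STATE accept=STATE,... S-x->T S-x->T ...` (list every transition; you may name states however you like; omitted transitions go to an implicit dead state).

start=s0 accept=s0,s1,s9 s0-p->s1 s0-q->s2 s1-p->s1 s1-q->s3 s2-p->s4 s2-q->s5 s3-p->s4 s3-q->s6 s4-p->s4 s4-q->s7 s5-p->s8 s5-q->s0 s6-p->s6 s6-q->s6 s7-p->s8 s7-q->s6 s8-p->s8 s8-q->s9 s9-p->s1 s9-q->s6

Build one automaton per condition and run them in lockstep. The first has 3 states tracking the count of `q`s modulo 3; the second has 4 states tracking partial matches of the forbidden pattern `pqq`. A product state is a pair (one from each), accepting exactly when both do. After merging equivalent states the machine shrinks.
10 states suffice.
        p   q  
>* s0   s1  s2 
 * s1   s1  s3 
   s2   s4  s5 
   s3   s4  s6 
   s4   s4  s7 
   s5   s8  s0 
   s6   s6  s6 
   s7   s8  s6 
   s8   s8  s9 
 * s9   s1  s6 
(> = start, * = accepting)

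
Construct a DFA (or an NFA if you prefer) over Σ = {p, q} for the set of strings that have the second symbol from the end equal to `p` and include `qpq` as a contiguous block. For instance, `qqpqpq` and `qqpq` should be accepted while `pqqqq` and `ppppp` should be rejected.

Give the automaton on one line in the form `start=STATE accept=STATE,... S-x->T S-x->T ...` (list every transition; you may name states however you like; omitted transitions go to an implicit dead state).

start=S0 accept=S3,S6 S0-p->S0 S0-q->S1 S1-p->S2 S1-q->S1 S2-p->S0 S2-q->S3 S3-p->S4 S3-q->S5 S4-p->S6 S4-q->S3 S5-p->S4 S5-q->S5 S6-p->S6 S6-q->S3

Build one automaton per condition and run them in lockstep. The first has 7 states tracking the last 2 symbols read; the second has 4 states tracking whether and how much of `qpq` has been seen. A product state is a pair (one from each), accepting exactly when both do. Equivalent product states are then merged.
A 7-state machine:
        p   q  
>  S0   S0  S1 
   S1   S2  S1 
   S2   S0  S3 
 * S3   S4  S5 
   S4   S6  S3 
   S5   S4  S5 
 * S6   S6  S3 
(> = start, * = accepting)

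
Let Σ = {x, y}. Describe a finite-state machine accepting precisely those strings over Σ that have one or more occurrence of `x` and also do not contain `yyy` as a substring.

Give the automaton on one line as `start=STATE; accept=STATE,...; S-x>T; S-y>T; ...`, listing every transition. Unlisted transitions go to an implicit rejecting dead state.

Run two small machines in parallel and take their product. One (3 states) tracks the count of `x`s, saturating at 2; the other (4 states) tracks partial matches of the forbidden pattern `yyy`. Each combined state is a pair, one component from each; accept when both components accept. After merging equivalent states the machine shrinks.
A 7-state machine:
        x   y  
>  q0   q1  q2 
 * q1   q1  q3 
   q2   q1  q4 
 * q3   q1  q5 
   q4   q1  q6 
 * q5   q1  q6 
   q6   q6  q6 
(> = start, * = accepting)

start=q0; accept=q1,q3,q5; q0-x>q1; q0-y>q2; q1-x>q1; q1-y>q3; q2-x>q1; q2-y>q4; q3-x>q1; q3-y>q5; q4-x>q1; q4-y>q6; q5-x>q1; q5-y>q6; q6-x>q6; q6-y>q6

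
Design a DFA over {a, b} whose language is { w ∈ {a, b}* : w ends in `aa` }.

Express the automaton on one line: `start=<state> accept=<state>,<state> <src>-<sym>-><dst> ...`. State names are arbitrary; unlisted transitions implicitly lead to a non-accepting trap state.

start=s0 accept=s2 s0-a->s1 s0-b->s0 s1-a->s2 s1-b->s0 s2-a->s2 s2-b->s0

Let each state record the length of the longest suffix of the input read so far that is also a prefix of `aa`. s1 means the last symbol is `a`; s2 means the last 2 symbols are `aa`. Accept only at s2, where the string currently ends in `aa`.
A 3-state machine:
        a   b  
>  s0   s1  s0 
   s1   s2  s0 
 * s2   s2  s0 
(> = start, * = accepting)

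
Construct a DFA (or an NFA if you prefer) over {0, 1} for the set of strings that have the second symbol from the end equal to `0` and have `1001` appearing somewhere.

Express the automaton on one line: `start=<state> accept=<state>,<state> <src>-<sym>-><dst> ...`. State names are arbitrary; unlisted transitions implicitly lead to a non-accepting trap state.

Build one automaton per condition and run them in lockstep. The first has 7 states tracking the last 2 symbols read; the second has 5 states tracking whether and how much of `1001` has been seen. A product state is a pair (one from each), accepting exactly when both do. Minimizing collapses redundant product states.
With 8 states:
        0   1  
>  S0   S0  S1 
   S1   S2  S1 
   S2   S3  S1 
   S3   S0  S4 
 * S4   S5  S6 
   S5   S7  S4 
   S6   S5  S6 
 * S7   S7  S4 
(> = start, * = accepting)

start=S0 accept=S4,S7 S0-0->S0 S0-1->S1 S1-0->S2 S1-1->S1 S2-0->S3 S2-1->S1 S3-0->S0 S3-1->S4 S4-0->S5 S4-1->S6 S5-0->S7 S5-1->S4 S6-0->S5 S6-1->S6 S7-0->S7 S7-1->S4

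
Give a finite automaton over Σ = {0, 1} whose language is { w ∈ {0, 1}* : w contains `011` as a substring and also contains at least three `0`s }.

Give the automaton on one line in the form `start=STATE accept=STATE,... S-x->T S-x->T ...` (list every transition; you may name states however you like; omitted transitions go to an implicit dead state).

Handle the two conditions separately and then intersect. One (4 states) tracks whether and how much of `011` has been seen; the other (5 states) tracks the count of `0`s, saturating at 4. Each combined state is a pair, one component from each; accept when both components accept. Minimizing collapses redundant product states.
A 10-state machine:
        0   1  
>  q0   q1  q0 
   q1   q2  q3 
   q2   q4  q5 
   q3   q2  q6 
   q4   q4  q7 
   q5   q4  q8 
   q6   q8  q6 
   q7   q4  q9 
   q8   q9  q8 
 * q9   q9  q9 
(> = start, * = accepting)

start=q0 accept=q9 q0-0->q1 q0-1->q0 q1-0->q2 q1-1->q3 q2-0->q4 q2-1->q5 q3-0->q2 q3-1->q6 q4-0->q4 q4-1->q7 q5-0->q4 q5-1->q8 q6-0->q8 q6-1->q6 q7-0->q4 q7-1->q9 q8-0->q9 q8-1->q8 q9-0->q9 q9-1->q9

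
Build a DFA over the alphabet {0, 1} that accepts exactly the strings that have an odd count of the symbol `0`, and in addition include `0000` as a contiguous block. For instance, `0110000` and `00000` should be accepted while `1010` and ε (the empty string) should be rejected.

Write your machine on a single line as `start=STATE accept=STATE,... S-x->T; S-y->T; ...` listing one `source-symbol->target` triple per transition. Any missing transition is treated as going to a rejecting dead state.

Run two small machines in parallel and take their product. The first has 2 states tracking the count of `0`s modulo 2; the second has 5 states tracking whether and how much of `0000` has been seen. A product state is a pair (one from each), accepting exactly when both do.
A 10-state machine:
        0   1  
>  q0   q1  q0 
   q1   q2  q3 
   q2   q4  q0 
   q3   q5  q3 
   q4   q6  q3 
   q5   q7  q0 
   q6   q8  q6 
   q7   q9  q3 
 * q8   q6  q8 
   q9   q8  q0 
(> = start, * = accepting)

start=q0; accept=q8; q0-0->q1; q0-1->q0; q1-0->q2; q1-1->q3; q2-0->q4; q2-1->q0; q3-0->q5; q3-1->q3; q4-0->q6; q4-1->q3; q5-0->q7; q5-1->q0; q6-0->q8; q6-1->q6; q7-0->q9; q7-1->q3; q8-0->q6; q8-1->q8; q9-0->q8; q9-1->q0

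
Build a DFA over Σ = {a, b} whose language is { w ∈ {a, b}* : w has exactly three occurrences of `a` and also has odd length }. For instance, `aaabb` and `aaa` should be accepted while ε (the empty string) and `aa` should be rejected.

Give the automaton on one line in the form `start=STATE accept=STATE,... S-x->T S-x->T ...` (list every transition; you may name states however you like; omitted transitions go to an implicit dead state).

start=s0 accept=s5 s0-a->s1 s0-b->s2 s1-a->s3 s1-b->s4 s2-a->s4 s2-b->s0 s3-a->s5 s3-b->s6 s4-a->s6 s4-b->s1 s5-a->s7 s5-b->s8 s6-a->s8 s6-b->s3 s7-a->s9 s7-b->s9 s8-a->s9 s8-b->s5 s9-a->s7 s9-b->s7

Run two small machines in parallel and take their product. One (5 states) tracks the count of `a`s, saturating at 4; the other (2 states) tracks the input length modulo 2. Each combined state is a pair, one component from each; accept when both components accept.
With 10 states:
        a   b  
>  s0   s1  s2 
   s1   s3  s4 
   s2   s4  s0 
   s3   s5  s6 
   s4   s6  s1 
 * s5   s7  s8 
   s6   s8  s3 
   s7   s9  s9 
   s8   s9  s5 
   s9   s7  s7 
(> = start, * = accepting)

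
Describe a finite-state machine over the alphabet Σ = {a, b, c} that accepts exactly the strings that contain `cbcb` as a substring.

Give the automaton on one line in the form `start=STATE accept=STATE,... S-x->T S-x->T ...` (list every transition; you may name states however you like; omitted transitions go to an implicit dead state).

start=S0 accept=S4 S0-a->S0 S0-b->S0 S0-c->S1 S1-a->S0 S1-b->S2 S1-c->S1 S2-a->S0 S2-b->S0 S2-c->S3 S3-a->S0 S3-b->S4 S3-c->S1 S4-a->S4 S4-b->S4 S4-c->S4

Track how much of `cbcb` has been matched so far: state S0 is no progress, S4 is the absorbing accept state reached once `cbcb` has occurred. Intermediate states record partial matches; on a mismatch, fall back to the longest reusable overlap.
A 5-state machine:
        a   b   c  
>  S0   S0  S0  S1 
   S1   S0  S2  S1 
   S2   S0  S0  S3 
   S3   S0  S4  S1 
 * S4   S4  S4  S4 
(> = start, * = accepting)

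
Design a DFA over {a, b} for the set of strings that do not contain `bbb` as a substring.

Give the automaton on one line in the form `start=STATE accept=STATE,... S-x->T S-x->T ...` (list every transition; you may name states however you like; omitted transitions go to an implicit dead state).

Track partial matches of the forbidden pattern `bbb`. State s3 is a dead state reached once `bbb` has occurred; every other state accepts. s0 means no part of `bbb` is currently matched.
4 states suffice.
        a   b  
>* s0   s0  s1 
 * s1   s0  s2 
 * s2   s0  s3 
   s3   s3  s3 
(> = start, * = accepting)

start=s0 accept=s0,s1,s2 s0-a->s0 s0-b->s1 s1-a->s0 s1-b->s2 s2-a->s0 s2-b->s3 s3-a->s3 s3-b->s3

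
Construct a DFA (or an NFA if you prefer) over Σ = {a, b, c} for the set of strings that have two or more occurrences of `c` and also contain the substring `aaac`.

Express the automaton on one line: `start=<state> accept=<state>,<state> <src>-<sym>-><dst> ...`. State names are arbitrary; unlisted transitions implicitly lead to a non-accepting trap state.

start=q0 accept=q9 q0-a->q1 q0-b->q0 q0-c->q2 q1-a->q3 q1-b->q0 q1-c->q2 q2-a->q4 q2-b->q2 q2-c->q2 q3-a->q5 q3-b->q0 q3-c->q2 q4-a->q6 q4-b->q2 q4-c->q2 q5-a->q5 q5-b->q0 q5-c->q7 q6-a->q8 q6-b->q2 q6-c->q2 q7-a->q7 q7-b->q7 q7-c->q9 q8-a->q8 q8-b->q2 q8-c->q9 q9-a->q9 q9-b->q9 q9-c->q9

Run two small machines in parallel and take their product. One (4 states) tracks the count of `c`s, saturating at 3; the other (5 states) tracks whether and how much of `aaac` has been seen. Each combined state is a pair, one component from each; accept when both components accept. Minimizing collapses redundant product states.
A 10-state machine:
        a   b   c  
>  q0   q1  q0  q2 
   q1   q3  q0  q2 
   q2   q4  q2  q2 
   q3   q5  q0  q2 
   q4   q6  q2  q2 
   q5   q5  q0  q7 
   q6   q8  q2  q2 
   q7   q7  q7  q9 
   q8   q8  q2  q9 
 * q9   q9  q9  q9 
(> = start, * = accepting)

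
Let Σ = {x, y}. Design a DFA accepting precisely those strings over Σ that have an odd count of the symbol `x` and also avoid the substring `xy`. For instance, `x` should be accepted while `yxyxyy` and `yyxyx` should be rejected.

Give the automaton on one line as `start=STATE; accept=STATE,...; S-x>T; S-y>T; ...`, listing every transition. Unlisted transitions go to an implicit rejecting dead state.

Handle the two conditions separately and then intersect. One (2 states) tracks the count of `x`s modulo 2; the other (3 states) tracks partial matches of the forbidden pattern `xy`. Each combined state is a pair, one component from each; accept when both components accept. Equivalent product states are then merged.
A 4-state machine:
        x   y  
>  q0   q1  q0 
 * q1   q2  q3 
   q2   q1  q3 
   q3   q3  q3 
(> = start, * = accepting)

start=q0; accept=q1; q0-x>q1; q0-y>q0; q1-x>q2; q1-y>q3; q2-x>q1; q2-y>q3; q3-x>q3; q3-y>q3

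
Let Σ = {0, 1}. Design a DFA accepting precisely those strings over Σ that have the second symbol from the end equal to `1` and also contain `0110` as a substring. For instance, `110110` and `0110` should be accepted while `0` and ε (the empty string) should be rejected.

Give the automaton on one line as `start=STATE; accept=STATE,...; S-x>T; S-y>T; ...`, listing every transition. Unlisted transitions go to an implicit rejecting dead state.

Handle the two conditions separately and then intersect. One (7 states) tracks the last 2 symbols read; the other (5 states) tracks whether and how much of `0110` has been seen. Each combined state is a pair, one component from each; accept when both components accept.
A 12-state machine:
       0  1 
>  A   B  C 
   B   D  E 
   C   F  G 
   D   D  E 
   E   F  H 
   F   D  E 
   G   F  G 
   H   I  G 
 * I   J  K 
   J   J  K 
   K   I  L 
 * L   I  L 
(> = start, * = accepting)

start=A; accept=I,L; A-0>B; A-1>C; B-0>D; B-1>E; C-0>F; C-1>G; D-0>D; D-1>E; E-0>F; E-1>H; F-0>D; F-1>E; G-0>F; G-1>G; H-0>I; H-1>G; I-0>J; I-1>K; J-0>J; J-1>K; K-0>I; K-1>L; L-0>I; L-1>L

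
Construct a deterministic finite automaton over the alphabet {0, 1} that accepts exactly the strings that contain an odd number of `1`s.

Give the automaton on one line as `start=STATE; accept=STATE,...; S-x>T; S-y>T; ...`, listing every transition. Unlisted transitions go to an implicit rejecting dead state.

Keep the running count of `1`s modulo 2: each `1` advances along the cycle q0 → q1 → q0 while other symbols loop. Accept at q1.
With 2 states:
        0   1  
>  q0   q0  q1 
 * q1   q1  q0 
(> = start, * = accepting)

start=q0; accept=q1; q0-0>q0; q0-1>q1; q1-0>q1; q1-1>q0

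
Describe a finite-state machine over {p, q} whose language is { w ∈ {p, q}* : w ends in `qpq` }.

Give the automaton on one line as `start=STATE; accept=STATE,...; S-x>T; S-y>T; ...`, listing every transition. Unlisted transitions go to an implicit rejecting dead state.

start=A; accept=D; A-p>A; A-q>B; B-p>C; B-q>B; C-p>A; C-q>D; D-p>C; D-q>B

Let each state record the length of the longest suffix of the input read so far that is also a prefix of `qpq`. B means the last symbol is `q`; C means the last 2 symbols are `qp`; D means the last 3 symbols are `qpq`. Accept only at D, where the string currently ends in `qpq`.
A 4-state machine:
       p  q 
>  A   A  B 
   B   C  B 
   C   A  D 
 * D   C  B 
(> = start, * = accepting)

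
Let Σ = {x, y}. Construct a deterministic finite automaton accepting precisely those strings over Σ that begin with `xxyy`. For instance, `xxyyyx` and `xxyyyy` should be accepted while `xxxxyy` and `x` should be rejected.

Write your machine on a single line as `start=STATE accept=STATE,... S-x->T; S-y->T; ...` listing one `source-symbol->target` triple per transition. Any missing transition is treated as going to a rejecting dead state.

start=S0; accept=S4; S0-x->S1; S0-y->S5; S1-x->S2; S1-y->S5; S2-x->S5; S2-y->S3; S3-x->S5; S3-y->S4; S4-x->S4; S4-y->S4; S5-x->S5; S5-y->S5

Check the first 4 symbols one by one: S0 through S3 record how many have matched `xxyy` so far; any wrong symbol goes to the dead state S5. After all 4 match we enter the accepting sink S4.
A 6-state machine:
        x   y  
>  S0   S1  S5 
   S1   S2  S5 
   S2   S5  S3 
   S3   S5  S4 
 * S4   S4  S4 
   S5   S5  S5 
(> = start, * = accepting)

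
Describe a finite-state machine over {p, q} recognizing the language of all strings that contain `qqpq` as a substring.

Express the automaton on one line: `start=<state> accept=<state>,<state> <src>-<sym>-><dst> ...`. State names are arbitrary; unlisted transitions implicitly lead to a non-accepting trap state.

start=S0 accept=S4 S0-p->S0 S0-q->S1 S1-p->S0 S1-q->S2 S2-p->S3 S2-q->S2 S3-p->S0 S3-q->S4 S4-p->S4 S4-q->S4

States S0..S3 record the length of the longest prefix of `qqpq` that matches the current input suffix. Reaching S4 means `qqpq` has been seen, and we stay there forever. Accept from S4.
        p   q  
>  S0   S0  S1 
   S1   S0  S2 
   S2   S3  S2 
   S3   S0  S4 
 * S4   S4  S4 
(> = start, * = accepting)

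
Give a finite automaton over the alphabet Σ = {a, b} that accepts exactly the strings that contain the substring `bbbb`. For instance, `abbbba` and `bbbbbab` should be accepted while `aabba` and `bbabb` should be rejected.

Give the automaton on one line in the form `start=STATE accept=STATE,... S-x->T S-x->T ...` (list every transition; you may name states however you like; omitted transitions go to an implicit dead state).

Track how much of `bbbb` has been matched so far: state S0 is no progress, S4 is the absorbing accept state reached once `bbbb` has occurred. Intermediate states record partial matches; on a mismatch, fall back to the longest reusable overlap.
5 states suffice.
        a   b  
>  S0   S0  S1 
   S1   S0  S2 
   S2   S0  S3 
   S3   S0  S4 
 * S4   S4  S4 
(> = start, * = accepting)

start=S0 accept=S4 S0-a->S0 S0-b->S1 S1-a->S0 S1-b->S2 S2-a->S0 S2-b->S3 S3-a->S0 S3-b->S4 S4-a->S4 S4-b->S4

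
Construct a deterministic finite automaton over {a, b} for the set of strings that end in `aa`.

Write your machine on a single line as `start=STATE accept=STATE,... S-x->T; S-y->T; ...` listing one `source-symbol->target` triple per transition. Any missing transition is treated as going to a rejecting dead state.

Remember how much of `aa` the current input suffix matches. State q0 means no match yet; q1 means the last symbol is `a`; q2 means the last 2 symbols are `aa`. Only q2 accepts. On a mismatch, fall back to the longest proper suffix that is still a prefix of `aa`.
A 3-state machine:
        a   b  
>  q0   q1  q0 
   q1   q2  q0 
 * q2   q2  q0 
(> = start, * = accepting)

start=q0; accept=q2; q0-a->q1; q0-b->q0; q1-a->q2; q1-b->q0; q2-a->q2; q2-b->q0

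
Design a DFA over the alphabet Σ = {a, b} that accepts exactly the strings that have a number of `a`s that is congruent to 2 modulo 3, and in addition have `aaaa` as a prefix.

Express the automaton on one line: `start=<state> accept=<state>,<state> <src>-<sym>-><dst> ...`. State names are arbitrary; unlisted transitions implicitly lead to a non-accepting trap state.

Run two small machines in parallel and take their product. The first has 3 states tracking the count of `a`s modulo 3; the second has 6 states tracking whether the input so far still matches the prefix `aaaa`. A product state is a pair (one from each), accepting exactly when both do. Equivalent product states are then merged.
        a   b  
>  q0   q1  q2 
   q1   q3  q2 
   q2   q2  q2 
   q3   q4  q2 
   q4   q5  q2 
   q5   q6  q5 
 * q6   q7  q6 
   q7   q5  q7 
(> = start, * = accepting)

start=q0 accept=q6 q0-a->q1 q0-b->q2 q1-a->q3 q1-b->q2 q2-a->q2 q2-b->q2 q3-a->q4 q3-b->q2 q4-a->q5 q4-b->q2 q5-a->q6 q5-b->q5 q6-a->q7 q6-b->q6 q7-a->q5 q7-b->q7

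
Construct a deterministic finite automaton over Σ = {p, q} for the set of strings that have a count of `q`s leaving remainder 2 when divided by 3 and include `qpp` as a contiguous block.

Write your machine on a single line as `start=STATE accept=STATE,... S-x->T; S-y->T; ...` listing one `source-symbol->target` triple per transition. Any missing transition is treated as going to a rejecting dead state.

start=A; accept=H; A-p->A; A-q->B; B-p->C; B-q->D; C-p->E; C-q->D; D-p->F; D-q->G; E-p->E; E-q->H; F-p->H; F-q->G; G-p->I; G-q->B; H-p->H; H-q->J; I-p->J; I-q->B; J-p->J; J-q->E

Build one automaton per condition and run them in lockstep. The first has 3 states tracking the count of `q`s modulo 3; the second has 4 states tracking whether and how much of `qpp` has been seen. A product state is a pair (one from each), accepting exactly when both do.
10 states suffice.
       p  q 
>  A   A  B 
   B   C  D 
   C   E  D 
   D   F  G 
   E   E  H 
   F   H  G 
   G   I  B 
 * H   H  J 
   I   J  B 
   J   J  E 
(> = start, * = accepting)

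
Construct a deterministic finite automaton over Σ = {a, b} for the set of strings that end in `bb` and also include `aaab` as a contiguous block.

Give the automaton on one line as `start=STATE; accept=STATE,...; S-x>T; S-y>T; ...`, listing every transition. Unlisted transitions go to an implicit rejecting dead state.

start=S0; accept=S8; S0-a>S1; S0-b>S2; S1-a>S3; S1-b>S2; S2-a>S1; S2-b>S4; S3-a>S5; S3-b>S2; S4-a>S1; S4-b>S4; S5-a>S5; S5-b>S6; S6-a>S7; S6-b>S8; S7-a>S7; S7-b>S6; S8-a>S7; S8-b>S8

Handle the two conditions separately and then intersect. One (3 states) tracks how much of the suffix `bb` has currently been matched; the other (5 states) tracks whether and how much of `aaab` has been seen. Each combined state is a pair, one component from each; accept when both components accept.
9 states suffice.
        a   b  
>  S0   S1  S2 
   S1   S3  S2 
   S2   S1  S4 
   S3   S5  S2 
   S4   S1  S4 
   S5   S5  S6 
   S6   S7  S8 
   S7   S7  S6 
 * S8   S7  S8 
(> = start, * = accepting)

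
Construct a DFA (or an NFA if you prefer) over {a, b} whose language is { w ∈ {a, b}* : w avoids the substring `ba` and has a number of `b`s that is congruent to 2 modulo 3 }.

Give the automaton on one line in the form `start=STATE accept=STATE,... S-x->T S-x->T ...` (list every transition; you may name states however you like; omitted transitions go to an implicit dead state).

start=S0 accept=S3 S0-a->S0 S0-b->S1 S1-a->S2 S1-b->S3 S2-a->S2 S2-b->S2 S3-a->S2 S3-b->S4 S4-a->S2 S4-b->S1

Run two small machines in parallel and take their product. The first has 3 states tracking partial matches of the forbidden pattern `ba`; the second has 3 states tracking the count of `b`s modulo 3. A product state is a pair (one from each), accepting exactly when both do. Equivalent product states are then merged.
A 5-state machine:
        a   b  
>  S0   S0  S1 
   S1   S2  S3 
   S2   S2  S2 
 * S3   S2  S4 
   S4   S2  S1 
(> = start, * = accepting)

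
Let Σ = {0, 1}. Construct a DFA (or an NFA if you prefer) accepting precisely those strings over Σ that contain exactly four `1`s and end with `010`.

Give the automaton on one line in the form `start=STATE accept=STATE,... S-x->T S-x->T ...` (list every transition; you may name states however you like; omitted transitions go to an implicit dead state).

start=A accept=H A-0->A A-1->B B-0->B B-1->C C-0->C C-1->D D-0->E D-1->F E-0->E E-1->G F-0->F F-1->F G-0->H G-1->F H-0->F H-1->F

Handle the two conditions separately and then intersect. One (6 states) tracks the count of `1`s, saturating at 5; the other (4 states) tracks how much of the suffix `010` has currently been matched. Each combined state is a pair, one component from each; accept when both components accept. Equivalent product states are then merged.
An 8-state machine:
       0  1 
>  A   A  B 
   B   B  C 
   C   C  D 
   D   E  F 
   E   E  G 
   F   F  F 
   G   H  F 
 * H   F  F 
(> = start, * = accepting)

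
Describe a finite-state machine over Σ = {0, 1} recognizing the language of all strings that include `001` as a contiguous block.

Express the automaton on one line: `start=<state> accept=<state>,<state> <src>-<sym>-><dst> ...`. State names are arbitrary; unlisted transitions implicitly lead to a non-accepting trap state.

start=q0 accept=q3 q0-0->q1 q0-1->q0 q1-0->q2 q1-1->q0 q2-0->q2 q2-1->q3 q3-0->q3 q3-1->q3

States q0..q2 record the length of the longest prefix of `001` that matches the current input suffix. Reaching q3 means `001` has been seen, and we stay there forever. Accept from q3.
With 4 states:
        0   1  
>  q0   q1  q0 
   q1   q2  q0 
   q2   q2  q3 
 * q3   q3  q3 
(> = start, * = accepting)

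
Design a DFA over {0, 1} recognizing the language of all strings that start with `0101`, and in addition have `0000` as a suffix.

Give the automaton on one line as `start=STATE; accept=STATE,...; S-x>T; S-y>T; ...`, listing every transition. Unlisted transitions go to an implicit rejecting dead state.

start=A; accept=N; A-0>B; A-1>C; B-0>D; B-1>E; C-0>F; C-1>C; D-0>G; D-1>C; E-0>H; E-1>C; F-0>D; F-1>C; G-0>I; G-1>C; H-0>D; H-1>J; I-0>I; I-1>C; J-0>K; J-1>J; K-0>L; K-1>J; L-0>M; L-1>J; M-0>N; M-1>J; N-0>N; N-1>J

Run two small machines in parallel and take their product. One (6 states) tracks whether the input so far still matches the prefix `0101`; the other (5 states) tracks how much of the suffix `0000` has currently been matched. Each combined state is a pair, one component from each; accept when both components accept.
With 14 states:
       0  1 
>  A   B  C 
   B   D  E 
   C   F  C 
   D   G  C 
   E   H  C 
   F   D  C 
   G   I  C 
   H   D  J 
   I   I  C 
   J   K  J 
   K   L  J 
   L   M  J 
   M   N  J 
 * N   N  J 
(> = start, * = accepting)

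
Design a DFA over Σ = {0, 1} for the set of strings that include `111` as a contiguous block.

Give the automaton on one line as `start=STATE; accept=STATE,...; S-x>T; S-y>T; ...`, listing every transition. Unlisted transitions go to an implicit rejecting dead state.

Track how much of `111` has been matched so far: state q0 is no progress, q3 is the absorbing accept state reached once `111` has occurred. Intermediate states record partial matches; on a mismatch, fall back to the longest reusable overlap.
A 4-state machine:
        0   1  
>  q0   q0  q1 
   q1   q0  q2 
   q2   q0  q3 
 * q3   q3  q3 
(> = start, * = accepting)

start=q0; accept=q3; q0-0>q0; q0-1>q1; q1-0>q0; q1-1>q2; q2-0>q0; q2-1>q3; q3-0>q3; q3-1>q3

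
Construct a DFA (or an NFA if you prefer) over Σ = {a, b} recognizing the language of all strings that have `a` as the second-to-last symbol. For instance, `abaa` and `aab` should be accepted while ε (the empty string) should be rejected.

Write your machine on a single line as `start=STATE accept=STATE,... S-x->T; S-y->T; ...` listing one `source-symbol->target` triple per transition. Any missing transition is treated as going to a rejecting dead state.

start=q0; accept=q3,q4; q0-a->q1; q0-b->q2; q1-a->q3; q1-b->q4; q2-a->q5; q2-b->q6; q3-a->q3; q3-b->q4; q4-a->q5; q4-b->q6; q5-a->q3; q5-b->q4; q6-a->q5; q6-b->q6

Because acceptance depends on a position counted from the end, the machine has to buffer the most recent 2 symbols. Make each state the string of the last up-to-2 symbols read; on input `x` shift the window left and append `x`. Accept when the buffered window has length 2 and begins with `a`.
7 states suffice.
        a   b  
>  q0   q1  q2 
   q1   q3  q4 
   q2   q5  q6 
 * q3   q3  q4 
 * q4   q5  q6 
   q5   q3  q4 
   q6   q5  q6 
(> = start, * = accepting)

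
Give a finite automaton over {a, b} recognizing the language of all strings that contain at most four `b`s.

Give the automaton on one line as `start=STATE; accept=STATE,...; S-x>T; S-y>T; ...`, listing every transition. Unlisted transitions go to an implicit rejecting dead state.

Count `b`s, saturating at 5: states q0 through q4 mean 0 through 4 `b`s seen; q5 means more than 4. Each `b` increments (capped at q5); other symbols loop. Accept from {q0, q1, q2, q3, q4}.
        a   b  
>* q0   q0  q1 
 * q1   q1  q2 
 * q2   q2  q3 
 * q3   q3  q4 
 * q4   q4  q5 
   q5   q5  q5 
(> = start, * = accepting)

start=q0; accept=q0,q1,q2,q3,q4; q0-a>q0; q0-b>q1; q1-a>q1; q1-b>q2; q2-a>q2; q2-b>q3; q3-a>q3; q3-b>q4; q4-a>q4; q4-b>q5; q5-a>q5; q5-b>q5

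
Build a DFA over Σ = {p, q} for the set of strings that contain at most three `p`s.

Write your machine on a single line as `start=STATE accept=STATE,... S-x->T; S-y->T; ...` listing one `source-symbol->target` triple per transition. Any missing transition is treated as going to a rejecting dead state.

Only the number of `p`s matters, and only up to 4. Make a chain A → B → C → D → E advanced by each `p` (with E absorbing); every other symbol self-loops. The accepting set is {A, B, C, D}.
With 5 states:
       p  q 
>* A   B  A 
 * B   C  B 
 * C   D  C 
 * D   E  D 
   E   E  E 
(> = start, * = accepting)

start=A; accept=A,B,C,D; A-p->B; A-q->A; B-p->C; B-q->B; C-p->D; C-q->C; D-p->E; D-q->D; E-p->E; E-q->E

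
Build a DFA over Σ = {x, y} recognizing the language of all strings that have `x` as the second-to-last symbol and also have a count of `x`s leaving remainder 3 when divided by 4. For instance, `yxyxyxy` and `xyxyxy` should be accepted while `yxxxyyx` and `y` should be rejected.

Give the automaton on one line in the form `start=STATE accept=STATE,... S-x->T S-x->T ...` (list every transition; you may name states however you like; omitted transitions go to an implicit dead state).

start=q0 accept=q7,q12 q0-x->q1 q0-y->q2 q1-x->q3 q1-y->q4 q2-x->q5 q2-y->q6 q3-x->q7 q3-y->q8 q4-x->q9 q4-y->q10 q5-x->q3 q5-y->q4 q6-x->q5 q6-y->q6 q7-x->q11 q7-y->q12 q8-x->q13 q8-y->q14 q9-x->q7 q9-y->q8 q10-x->q9 q10-y->q10 q11-x->q15 q11-y->q16 q12-x->q17 q12-y->q18 q13-x->q11 q13-y->q12 q14-x->q13 q14-y->q14 q15-x->q3 q15-y->q4 q16-x->q5 q16-y->q6 q17-x->q15 q17-y->q16 q18-x->q17 q18-y->q18

Run two small machines in parallel and take their product. One (7 states) tracks the last 2 symbols read; the other (4 states) tracks the count of `x`s modulo 4. Each combined state is a pair, one component from each; accept when both components accept.
          x    y  
>  q0     q1   q2 
   q1     q3   q4 
   q2     q5   q6 
   q3     q7   q8 
   q4     q9  q10 
   q5     q3   q4 
   q6     q5   q6 
 * q7    q11  q12 
   q8    q13  q14 
   q9     q7   q8 
   q10    q9  q10 
   q11   q15  q16 
 * q12   q17  q18 
   q13   q11  q12 
   q14   q13  q14 
   q15    q3   q4 
   q16    q5   q6 
   q17   q15  q16 
   q18   q17  q18 
(> = start, * = accepting)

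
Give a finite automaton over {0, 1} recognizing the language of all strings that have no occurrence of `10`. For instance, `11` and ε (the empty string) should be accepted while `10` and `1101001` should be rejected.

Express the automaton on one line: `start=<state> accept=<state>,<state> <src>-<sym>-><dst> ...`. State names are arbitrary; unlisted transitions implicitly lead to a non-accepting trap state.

start=s0 accept=s0,s1 s0-0->s0 s0-1->s1 s1-0->s2 s1-1->s1 s2-0->s2 s2-1->s2

Track partial matches of the forbidden pattern `10`. State s2 is a dead state reached once `10` has occurred; every other state accepts. s0 means no part of `10` is currently matched.
A 3-state machine:
        0   1  
>* s0   s0  s1 
 * s1   s2  s1 
   s2   s2  s2 
(> = start, * = accepting)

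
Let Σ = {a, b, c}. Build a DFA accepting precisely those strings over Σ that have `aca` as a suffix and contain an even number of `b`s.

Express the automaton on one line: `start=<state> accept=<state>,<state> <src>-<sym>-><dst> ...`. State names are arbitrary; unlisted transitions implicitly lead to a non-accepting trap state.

start=S0 accept=S4 S0-a->S1 S0-b->S2 S0-c->S0 S1-a->S1 S1-b->S2 S1-c->S3 S2-a->S2 S2-b->S0 S2-c->S2 S3-a->S4 S3-b->S2 S3-c->S0 S4-a->S1 S4-b->S2 S4-c->S3

Run two small machines in parallel and take their product. One (4 states) tracks how much of the suffix `aca` has currently been matched; the other (2 states) tracks the count of `b`s modulo 2. Each combined state is a pair, one component from each; accept when both components accept. Equivalent product states are then merged.
5 states suffice.
        a   b   c  
>  S0   S1  S2  S0 
   S1   S1  S2  S3 
   S2   S2  S0  S2 
   S3   S4  S2  S0 
 * S4   S1  S2  S3 
(> = start, * = accepting)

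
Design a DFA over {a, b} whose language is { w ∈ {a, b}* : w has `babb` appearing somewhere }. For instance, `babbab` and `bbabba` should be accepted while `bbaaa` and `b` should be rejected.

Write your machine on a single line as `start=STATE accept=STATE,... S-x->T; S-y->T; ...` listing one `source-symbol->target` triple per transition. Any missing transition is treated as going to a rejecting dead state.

start=s0; accept=s4; s0-a->s0; s0-b->s1; s1-a->s2; s1-b->s1; s2-a->s0; s2-b->s3; s3-a->s2; s3-b->s4; s4-a->s4; s4-b->s4

Track how much of `babb` has been matched so far: state s0 is no progress, s4 is the absorbing accept state reached once `babb` has occurred. Intermediate states record partial matches; on a mismatch, fall back to the longest reusable overlap.
With 5 states:
        a   b  
>  s0   s0  s1 
   s1   s2  s1 
   s2   s0  s3 
   s3   s2  s4 
 * s4   s4  s4 
(> = start, * = accepting)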